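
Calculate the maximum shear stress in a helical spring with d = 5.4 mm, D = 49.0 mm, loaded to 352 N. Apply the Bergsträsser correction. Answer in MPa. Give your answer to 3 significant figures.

Spring index C = D/d = 49.0/5.4 = 9.0741
K_B = (4C+2)/(4C−3) = 38.296/33.296 = 1.1502
τ₀ = 8FD/(πd³) = 8·352·49.0/(π·5.4³) = 137984/494.69 = 278.93 MPa
τ_max = K·τ₀ = 1.1502 × 278.93 = 320.82 MPa

321 MPa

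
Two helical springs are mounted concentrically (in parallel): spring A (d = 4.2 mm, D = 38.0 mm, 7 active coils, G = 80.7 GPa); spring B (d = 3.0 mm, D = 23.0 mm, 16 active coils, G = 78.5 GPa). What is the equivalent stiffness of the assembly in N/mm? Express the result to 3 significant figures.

k_A = Gd⁴/(8D³N_a) = (80.7×10³)(4.2⁴)/(8·38.0³·7) = 8.1721 N/mm
k_B = Gd⁴/(8D³N_a) = (78.5×10³)(3.0⁴)/(8·23.0³·16) = 4.0828 N/mm
Parallel: k_eq = 8.1721 + 4.0828 = 12.255 N/mm

12.3 N/mm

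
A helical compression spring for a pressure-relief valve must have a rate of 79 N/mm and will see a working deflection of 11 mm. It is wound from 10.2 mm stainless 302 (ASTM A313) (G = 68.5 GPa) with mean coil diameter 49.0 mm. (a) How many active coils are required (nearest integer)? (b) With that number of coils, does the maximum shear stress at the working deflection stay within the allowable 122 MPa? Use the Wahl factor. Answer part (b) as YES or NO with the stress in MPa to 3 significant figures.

(a) 10 coils; (b) NO, τ_max = 135 MPa

N_a = Gd⁴/(8D³k) = (68.5×10³)(10.2⁴)/(8·49.0³·79) = 9.972 → N_a = 10
Actual rate k = Gd⁴/(8D³·10) = 78.779 N/mm
Working load F = kδ = 78.779·11 = 866.57 N
C = 49.0/10.2 = 4.8039; K_W = (4C−1)/(4C−4)+0.615/C = 1.3252
τ_max = K_W·8FD/(πd³) = 1.3252·101.89 = 135.03 MPa
τ_max > 122 MPa → exceeds allowable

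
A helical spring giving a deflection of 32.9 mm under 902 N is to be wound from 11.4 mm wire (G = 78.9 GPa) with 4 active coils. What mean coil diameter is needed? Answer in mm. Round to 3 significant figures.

115 mm

Required rate k = F/δ = 902/32.9 = 27.416 N/mm
D = (Gd⁴/(8N_a·k))^(1/3) = (78.9×10³·11.4⁴/(8·4·27.416))^(1/3)
  = (1.51892e+06)^(1/3) = 114.9508 mm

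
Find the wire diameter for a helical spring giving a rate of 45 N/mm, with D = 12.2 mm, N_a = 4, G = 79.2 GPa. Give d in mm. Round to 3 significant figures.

2.40 mm

d = (8D³N_a·k / G)^(1/4) = (8·12.2³·4·45 / (79.2×10³))^0.25
  = (33.015)^0.25 = 2.3971 mm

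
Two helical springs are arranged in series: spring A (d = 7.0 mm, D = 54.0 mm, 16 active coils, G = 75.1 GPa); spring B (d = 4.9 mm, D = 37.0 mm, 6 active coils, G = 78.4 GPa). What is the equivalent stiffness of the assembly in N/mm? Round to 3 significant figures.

6.04 N/mm

k_A = Gd⁴/(8D³N_a) = (75.1×10³)(7.0⁴)/(8·54.0³·16) = 8.9462 N/mm
k_B = Gd⁴/(8D³N_a) = (78.4×10³)(4.9⁴)/(8·37.0³·6) = 18.589 N/mm
Series: 1/k_eq = 1/8.9462 + 1/18.589 = 0.16557; k_eq = 6.0396 N/mm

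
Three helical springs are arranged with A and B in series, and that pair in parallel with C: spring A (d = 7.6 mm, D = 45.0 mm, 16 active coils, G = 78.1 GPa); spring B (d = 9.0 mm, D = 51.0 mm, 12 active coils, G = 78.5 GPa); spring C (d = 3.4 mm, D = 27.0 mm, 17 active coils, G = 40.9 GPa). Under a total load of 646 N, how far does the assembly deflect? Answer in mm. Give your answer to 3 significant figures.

39.3 mm

k_A = Gd⁴/(8D³N_a) = (78.1×10³)(7.6⁴)/(8·45.0³·16) = 22.339 N/mm
k_B = Gd⁴/(8D³N_a) = (78.5×10³)(9.0⁴)/(8·51.0³·12) = 40.444 N/mm
k_C = Gd⁴/(8D³N_a) = (40.9×10³)(3.4⁴)/(8·27.0³·17) = 2.0418 N/mm
Springs A,B series: k_AB = 1/(1/22.339+1/40.444) = 14.39 N/mm; parallel with C: k_eq = 14.39+2.0418 = 16.432 N/mm
δ = F/k_eq = 646/16.432 = 39.313 mm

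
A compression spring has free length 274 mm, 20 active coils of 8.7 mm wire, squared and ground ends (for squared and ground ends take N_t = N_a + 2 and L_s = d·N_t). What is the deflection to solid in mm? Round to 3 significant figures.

82.6 mm

N_t = 22; L_s = 8.7·22 = 191.4 mm
δ_solid = L₀ − L_s = 274 − 191.4 = 82.6 mm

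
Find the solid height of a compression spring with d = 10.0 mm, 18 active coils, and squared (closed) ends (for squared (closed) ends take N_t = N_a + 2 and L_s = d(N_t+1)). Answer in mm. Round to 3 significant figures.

210 mm

squared (closed) ends: N_t = N_a + 2 = 18 + 2 = 20
L_s = d·(N_t+1) = 10.0 × 21 = 210 mm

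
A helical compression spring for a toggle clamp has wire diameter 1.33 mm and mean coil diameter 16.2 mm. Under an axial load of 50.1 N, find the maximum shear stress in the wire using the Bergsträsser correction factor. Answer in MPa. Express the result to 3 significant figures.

975 MPa

Spring index C = D/d = 16.2/1.33 = 12.1805
K_B = (4C+2)/(4C−3) = 50.722/45.722 = 1.1094
τ₀ = 8FD/(πd³) = 8·50.1·16.2/(π·1.33³) = 6492.96/7.391 = 878.49 MPa
τ_max = K·τ₀ = 1.1094 × 878.49 = 974.56 MPa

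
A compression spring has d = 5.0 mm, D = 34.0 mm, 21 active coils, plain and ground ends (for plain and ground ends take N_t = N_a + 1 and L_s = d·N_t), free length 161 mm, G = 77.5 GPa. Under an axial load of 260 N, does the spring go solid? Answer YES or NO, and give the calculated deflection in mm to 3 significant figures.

NO, δ = 35.4 mm

k = Gd⁴/(8D³N_a) = (77.5×10³)(5.0⁴)/(8·34.0³·21) = 7.3356 N/mm
N_t = 22; L_s = 5.0·22 = 110 mm; δ_solid = L₀ − L_s = 161 − 110 = 51 mm
δ = F/k = 260/7.3356 = 35.444 mm
δ < δ_solid → spring does not go solid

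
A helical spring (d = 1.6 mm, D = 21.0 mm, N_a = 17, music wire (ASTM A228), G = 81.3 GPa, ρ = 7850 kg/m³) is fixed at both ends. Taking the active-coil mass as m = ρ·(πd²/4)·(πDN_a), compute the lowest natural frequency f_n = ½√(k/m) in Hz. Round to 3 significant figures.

77.3 Hz

k = Gd⁴/(8D³N_a) = (81.3×10³)(1.6⁴)/(8·21.0³·17) = 0.42303 N/mm = 423.03 N/m
Wire length L = πDN_a = π·21.0·17 = 1121.5 mm
m = ρ·(πd²/4)·L = 7850 × 2.0106×10⁻⁶ m² × 1.1215 m = 0.017702 kg
f_n = ½√(k/m) = 0.5·√(423.03/0.017702) = 0.5·√(23898) = 77.294 Hz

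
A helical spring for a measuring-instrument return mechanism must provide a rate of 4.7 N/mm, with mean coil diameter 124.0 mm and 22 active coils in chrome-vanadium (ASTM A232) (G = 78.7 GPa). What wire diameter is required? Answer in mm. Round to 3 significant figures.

d = (8D³N_a·k / G)^(1/4) = (8·124.0³·22·4.7 / (78.7×10³))^0.25
  = (20040)^0.25 = 11.8980 mm

11.9 mm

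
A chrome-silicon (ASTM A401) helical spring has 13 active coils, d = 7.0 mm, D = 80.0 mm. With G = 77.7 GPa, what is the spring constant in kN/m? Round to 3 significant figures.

3.50 kN/m

k = Gd⁴/(8D³N_a) = (77.7×10³ × 7.0⁴) / (8 × 80.0³ × 13)
  = 1.86558e+08 / 5.3248e+07 = 3.5036 N/mm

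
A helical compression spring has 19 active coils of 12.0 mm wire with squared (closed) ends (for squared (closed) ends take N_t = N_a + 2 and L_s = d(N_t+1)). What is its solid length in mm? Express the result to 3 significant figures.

squared (closed) ends: N_t = N_a + 2 = 19 + 2 = 21
L_s = d·(N_t+1) = 12.0 × 22 = 264 mm

264 mm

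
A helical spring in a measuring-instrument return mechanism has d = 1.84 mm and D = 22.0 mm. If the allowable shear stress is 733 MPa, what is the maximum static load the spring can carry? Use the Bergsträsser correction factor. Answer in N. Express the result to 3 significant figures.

C = D/d = 22.0/1.84 = 11.9565
K_B = (4C+2)/(4C−3) = 49.826/44.826 = 1.1115
τ_max = K·8FD/(πd³) → F_max = τ_allow·πd³/(8DK)
F_max = 733·π·1.84³/(8·22.0·1.1115) = 14345/195.63 = 73.328 N

73.3 N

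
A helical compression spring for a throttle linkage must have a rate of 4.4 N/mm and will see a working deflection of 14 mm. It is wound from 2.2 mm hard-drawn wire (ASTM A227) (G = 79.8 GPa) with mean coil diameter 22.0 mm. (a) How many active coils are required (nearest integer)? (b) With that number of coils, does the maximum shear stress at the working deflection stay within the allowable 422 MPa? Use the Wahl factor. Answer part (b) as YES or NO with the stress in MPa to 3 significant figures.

N_a = Gd⁴/(8D³k) = (79.8×10³)(2.2⁴)/(8·22.0³·4.4) = 4.988 → N_a = 5
Actual rate k = Gd⁴/(8D³·5) = 4.389 N/mm
Working load F = kδ = 4.389·14 = 61.446 N
C = 22.0/2.2 = 10.0000; K_W = (4C−1)/(4C−4)+0.615/C = 1.1448
τ_max = K_W·8FD/(πd³) = 1.1448·323.29 = 370.11 MPa
τ_max ≤ 422 MPa → acceptable

(a) 5 coils; (b) YES, τ_max = 370 MPa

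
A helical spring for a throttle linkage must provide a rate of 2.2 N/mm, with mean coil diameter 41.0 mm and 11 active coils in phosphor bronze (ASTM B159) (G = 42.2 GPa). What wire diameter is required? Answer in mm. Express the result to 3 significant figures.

4.22 mm

d = (8D³N_a·k / G)^(1/4) = (8·41.0³·11·2.2 / (42.2×10³))^0.25
  = (316.19)^0.25 = 4.2168 mm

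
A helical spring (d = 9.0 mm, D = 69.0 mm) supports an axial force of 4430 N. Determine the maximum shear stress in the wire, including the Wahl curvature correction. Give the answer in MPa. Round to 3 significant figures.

1270 MPa

Spring index C = D/d = 69.0/9.0 = 7.6667
K_W = (4C−1)/(4C−4) + 0.615/C = 29.667/26.667 + 0.0802 = 1.1927
τ₀ = 8FD/(πd³) = 8·4430·69.0/(π·9.0³) = 2.44536e+06/2290.2 = 1067.7 MPa
τ_max = K·τ₀ = 1.1927 × 1067.7 = 1273.5 MPa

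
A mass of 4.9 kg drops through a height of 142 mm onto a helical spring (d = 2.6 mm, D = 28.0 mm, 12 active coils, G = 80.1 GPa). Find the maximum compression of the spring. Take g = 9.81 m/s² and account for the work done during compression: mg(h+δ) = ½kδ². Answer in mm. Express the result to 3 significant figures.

k = Gd⁴/(8D³N_a) = (80.1×10³)(2.6⁴)/(8·28.0³·12) = 1.7369 N/mm
W = mg = 4.9 × 9.81 = 48.069 N
½kδ² − Wδ − Wh = 0 → δ = (W + √(W² + 2kWh))/k
δ = (48.069 + √(2310.6 + 23711.8))/1.7369 = (48.069 + 161.31)/1.7369 = 120.55 mm

121 mm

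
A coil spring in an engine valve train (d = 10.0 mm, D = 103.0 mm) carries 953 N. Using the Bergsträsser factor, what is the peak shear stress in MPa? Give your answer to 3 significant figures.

283 MPa

Spring index C = D/d = 103.0/10.0 = 10.3000
K_B = (4C+2)/(4C−3) = 43.200/38.200 = 1.1309
τ₀ = 8FD/(πd³) = 8·953·103.0/(π·10.0³) = 785272/3141.6 = 249.96 MPa
τ_max = K·τ₀ = 1.1309 × 249.96 = 282.68 MPa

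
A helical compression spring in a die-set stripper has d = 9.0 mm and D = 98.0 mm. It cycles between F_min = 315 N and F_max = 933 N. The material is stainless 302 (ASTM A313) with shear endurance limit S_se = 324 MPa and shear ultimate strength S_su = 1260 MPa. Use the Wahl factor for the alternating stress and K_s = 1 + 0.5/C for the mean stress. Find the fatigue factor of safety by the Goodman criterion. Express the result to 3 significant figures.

1.83

C = D/d = 98.0/9.0 = 10.8889; K_W = (4C−1)/(4C−4)+0.615/C = 1.1323; K_s = 1+0.5/C = 1.0459
F_a = (F_max−F_min)/2 = 309 N; F_m = (F_max+F_min)/2 = 624 N
τ_a = K_W·8F_aD/(πd³) = 1.1323 × 105.78 = 119.78 MPa
τ_m = K_s·8F_mD/(πd³) = 1.0459 × 213.61 = 223.42 MPa
Goodman: 1/n_f = τ_a/S_se + τ_m/S_su = 119.78/324 + 223.42/1260 = 0.36968 + 0.17732 = 0.54699
n_f = 1/0.54699 = 1.828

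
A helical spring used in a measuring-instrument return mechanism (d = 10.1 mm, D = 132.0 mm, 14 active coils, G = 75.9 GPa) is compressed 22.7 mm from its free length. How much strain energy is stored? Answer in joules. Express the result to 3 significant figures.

k = Gd⁴/(8D³N_a) = (75.9×10³)(10.1⁴)/(8·132.0³·14) = 3.0661 N/mm
U = ½kδ² = 0.5 × 3.0661 × 22.7² = 789.97 N·mm = 0.78997 J

0.790 J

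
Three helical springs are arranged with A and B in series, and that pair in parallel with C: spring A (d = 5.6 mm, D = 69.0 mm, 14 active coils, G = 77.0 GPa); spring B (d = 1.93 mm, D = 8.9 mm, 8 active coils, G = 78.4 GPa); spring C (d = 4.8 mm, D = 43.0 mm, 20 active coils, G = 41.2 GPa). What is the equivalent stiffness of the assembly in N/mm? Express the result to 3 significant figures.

3.62 N/mm

k_A = Gd⁴/(8D³N_a) = (77.0×10³)(5.6⁴)/(8·69.0³·14) = 2.0582 N/mm
k_B = Gd⁴/(8D³N_a) = (78.4×10³)(1.93⁴)/(8·8.9³·8) = 24.11 N/mm
k_C = Gd⁴/(8D³N_a) = (41.2×10³)(4.8⁴)/(8·43.0³·20) = 1.7192 N/mm
Springs A,B series: k_AB = 1/(1/2.0582+1/24.11) = 1.8963 N/mm; parallel with C: k_eq = 1.8963+1.7192 = 3.6155 N/mm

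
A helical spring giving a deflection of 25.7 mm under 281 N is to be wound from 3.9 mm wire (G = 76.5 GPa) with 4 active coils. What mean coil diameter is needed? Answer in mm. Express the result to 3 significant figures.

Required rate k = F/δ = 281/25.7 = 10.934 N/mm
D = (Gd⁴/(8N_a·k))^(1/3) = (76.5×10³·3.9⁴/(8·4·10.934))^(1/3)
  = (50582.1)^(1/3) = 36.9827 mm

37.0 mm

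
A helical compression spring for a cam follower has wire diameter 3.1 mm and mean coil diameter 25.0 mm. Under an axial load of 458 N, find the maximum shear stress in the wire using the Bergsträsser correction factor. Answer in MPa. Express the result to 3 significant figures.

Spring index C = D/d = 25.0/3.1 = 8.0645
K_B = (4C+2)/(4C−3) = 34.258/29.258 = 1.1709
τ₀ = 8FD/(πd³) = 8·458·25.0/(π·3.1³) = 91600/93.591 = 978.72 MPa
τ_max = K·τ₀ = 1.1709 × 978.72 = 1146 MPa

1150 MPa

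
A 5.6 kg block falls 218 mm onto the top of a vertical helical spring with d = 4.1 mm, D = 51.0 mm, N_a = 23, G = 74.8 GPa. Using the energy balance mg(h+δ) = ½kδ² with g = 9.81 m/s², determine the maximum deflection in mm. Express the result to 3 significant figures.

241 mm

k = Gd⁴/(8D³N_a) = (74.8×10³)(4.1⁴)/(8·51.0³·23) = 0.86598 N/mm
W = mg = 5.6 × 9.81 = 54.936 N
½kδ² − Wδ − Wh = 0 → δ = (W + √(W² + 2kWh))/k
δ = (54.936 + √(3018 + 20742.1))/0.86598 = (54.936 + 154.14)/0.86598 = 241.44 mm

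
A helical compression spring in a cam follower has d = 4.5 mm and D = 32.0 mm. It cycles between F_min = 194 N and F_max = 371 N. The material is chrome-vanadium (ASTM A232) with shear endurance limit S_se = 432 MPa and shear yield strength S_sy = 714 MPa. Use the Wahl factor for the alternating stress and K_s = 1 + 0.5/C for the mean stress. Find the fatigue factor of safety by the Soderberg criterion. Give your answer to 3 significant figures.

1.67

C = D/d = 32.0/4.5 = 7.1111; K_W = (4C−1)/(4C−4)+0.615/C = 1.2092; K_s = 1+0.5/C = 1.0703
F_a = (F_max−F_min)/2 = 88.5 N; F_m = (F_max+F_min)/2 = 282.5 N
τ_a = K_W·8F_aD/(πd³) = 1.2092 × 79.14 = 95.697 MPa
τ_m = K_s·8F_mD/(πd³) = 1.0703 × 252.62 = 270.38 MPa
Soderberg: 1/n_f = τ_a/S_se + τ_m/S_sy = 95.697/432 + 270.38/714 = 0.22152 + 0.37869 = 0.60021
n_f = 1/0.60021 = 1.666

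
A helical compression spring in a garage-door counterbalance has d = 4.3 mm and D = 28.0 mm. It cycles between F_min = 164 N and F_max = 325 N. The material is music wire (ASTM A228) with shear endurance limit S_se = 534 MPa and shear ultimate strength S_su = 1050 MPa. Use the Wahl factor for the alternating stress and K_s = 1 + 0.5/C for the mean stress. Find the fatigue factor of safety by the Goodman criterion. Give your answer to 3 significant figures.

C = D/d = 28.0/4.3 = 6.5116; K_W = (4C−1)/(4C−4)+0.615/C = 1.2305; K_s = 1+0.5/C = 1.0768
F_a = (F_max−F_min)/2 = 80.5 N; F_m = (F_max+F_min)/2 = 244.5 N
τ_a = K_W·8F_aD/(πd³) = 1.2305 × 72.192 = 88.834 MPa
τ_m = K_s·8F_mD/(πd³) = 1.0768 × 219.27 = 236.1 MPa
Goodman: 1/n_f = τ_a/S_se + τ_m/S_su = 88.834/534 + 236.1/1050 = 0.16636 + 0.22486 = 0.39122
n_f = 1/0.39122 = 2.556

2.56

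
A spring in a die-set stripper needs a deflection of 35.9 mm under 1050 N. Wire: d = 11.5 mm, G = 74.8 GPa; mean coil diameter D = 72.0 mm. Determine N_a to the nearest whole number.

Required rate k = F/δ = 1050/35.9 = 29.248 N/mm
N_a = Gd⁴/(8D³k) = (74.8×10³ × 11.5⁴)/(8 × 72.0³ × 29.248)
    = 1.30826e+09 / 8.73338e+07 = 14.98 → 15 coils

15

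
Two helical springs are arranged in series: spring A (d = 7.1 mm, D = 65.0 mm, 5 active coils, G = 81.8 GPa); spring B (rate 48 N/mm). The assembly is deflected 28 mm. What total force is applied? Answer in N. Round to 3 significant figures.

k_A = Gd⁴/(8D³N_a) = (81.8×10³)(7.1⁴)/(8·65.0³·5) = 18.923 N/mm
Series: 1/k_eq = 1/18.923 + 1/48 = 0.073679; k_eq = 13.572 N/mm
F = k_eq·δ = 13.572·28 = 380.02 N

380 N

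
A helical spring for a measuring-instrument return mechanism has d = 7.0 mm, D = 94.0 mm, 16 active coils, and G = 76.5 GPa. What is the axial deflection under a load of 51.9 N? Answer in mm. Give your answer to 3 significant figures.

k = Gd⁴/(8D³N_a) = (76.5×10³)(7.0⁴)/(8·94.0³·16) = 1.7277 N/mm
δ = F/k = 51.9 / 1.7277 = 30.041 mm

30.0 mm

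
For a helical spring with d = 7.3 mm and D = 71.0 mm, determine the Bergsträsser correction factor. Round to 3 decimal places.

1.139

C = D/d = 71.0/7.3 = 9.7260
K_B = (4C+2)/(4C−3) = 40.904/35.904 = 1.1393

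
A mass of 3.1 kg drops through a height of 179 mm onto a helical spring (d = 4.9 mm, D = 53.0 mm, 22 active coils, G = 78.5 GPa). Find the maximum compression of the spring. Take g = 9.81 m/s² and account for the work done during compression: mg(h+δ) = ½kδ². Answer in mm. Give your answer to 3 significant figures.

k = Gd⁴/(8D³N_a) = (78.5×10³)(4.9⁴)/(8·53.0³·22) = 1.7271 N/mm
W = mg = 3.1 × 9.81 = 30.411 N
½kδ² − Wδ − Wh = 0 → δ = (W + √(W² + 2kWh))/k
δ = (30.411 + √(924.83 + 18803))/1.7271 = (30.411 + 140.46)/1.7271 = 98.934 mm

98.9 mm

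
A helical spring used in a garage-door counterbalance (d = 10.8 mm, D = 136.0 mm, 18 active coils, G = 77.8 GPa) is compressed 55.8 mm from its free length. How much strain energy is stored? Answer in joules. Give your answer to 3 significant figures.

4.55 J

k = Gd⁴/(8D³N_a) = (77.8×10³)(10.8⁴)/(8·136.0³·18) = 2.9221 N/mm
U = ½kδ² = 0.5 × 2.9221 × 55.8² = 4549.2 N·mm = 4.5492 J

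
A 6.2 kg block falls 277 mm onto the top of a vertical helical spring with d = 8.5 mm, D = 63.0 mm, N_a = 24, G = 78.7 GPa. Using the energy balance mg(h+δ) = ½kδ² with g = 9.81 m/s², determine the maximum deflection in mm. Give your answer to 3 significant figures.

k = Gd⁴/(8D³N_a) = (78.7×10³)(8.5⁴)/(8·63.0³·24) = 8.5571 N/mm
W = mg = 6.2 × 9.81 = 60.822 N
½kδ² − Wδ − Wh = 0 → δ = (W + √(W² + 2kWh))/k
δ = (60.822 + √(3699.3 + 288335))/8.5571 = (60.822 + 540.4)/8.5571 = 70.26 mm

70.3 mm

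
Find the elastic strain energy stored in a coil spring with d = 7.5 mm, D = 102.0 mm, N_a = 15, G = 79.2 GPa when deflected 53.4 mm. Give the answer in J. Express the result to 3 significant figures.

k = Gd⁴/(8D³N_a) = (79.2×10³)(7.5⁴)/(8·102.0³·15) = 1.9678 N/mm
U = ½kδ² = 0.5 × 1.9678 × 53.4² = 2805.7 N·mm = 2.8057 J

2.81 J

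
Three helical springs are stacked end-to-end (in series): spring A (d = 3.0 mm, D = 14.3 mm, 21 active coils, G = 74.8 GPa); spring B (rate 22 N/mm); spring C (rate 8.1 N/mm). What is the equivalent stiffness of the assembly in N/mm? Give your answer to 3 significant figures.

4.00 N/mm

k_A = Gd⁴/(8D³N_a) = (74.8×10³)(3.0⁴)/(8·14.3³·21) = 12.333 N/mm
Series: 1/k_eq = 1/12.333 + 1/22 + 1/8.1 = 0.24999; k_eq = 4.0001 N/mm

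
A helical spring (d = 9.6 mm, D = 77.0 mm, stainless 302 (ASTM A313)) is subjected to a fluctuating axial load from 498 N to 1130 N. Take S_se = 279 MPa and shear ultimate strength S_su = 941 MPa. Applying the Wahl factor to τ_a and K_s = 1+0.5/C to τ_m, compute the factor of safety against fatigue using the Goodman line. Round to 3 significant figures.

C = D/d = 77.0/9.6 = 8.0208; K_W = (4C−1)/(4C−4)+0.615/C = 1.1835; K_s = 1+0.5/C = 1.0623
F_a = (F_max−F_min)/2 = 316 N; F_m = (F_max+F_min)/2 = 814 N
τ_a = K_W·8F_aD/(πd³) = 1.1835 × 70.033 = 82.884 MPa
τ_m = K_s·8F_mD/(πd³) = 1.0623 × 180.4 = 191.65 MPa
Goodman: 1/n_f = τ_a/S_se + τ_m/S_su = 82.884/279 + 191.65/941 = 0.29708 + 0.20366 = 0.50074
n_f = 1/0.50074 = 1.997

2.00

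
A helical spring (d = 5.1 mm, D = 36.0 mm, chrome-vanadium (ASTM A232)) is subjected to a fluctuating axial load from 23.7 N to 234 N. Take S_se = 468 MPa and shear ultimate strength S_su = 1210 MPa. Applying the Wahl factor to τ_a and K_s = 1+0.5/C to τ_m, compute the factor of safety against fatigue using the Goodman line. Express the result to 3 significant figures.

3.75

C = D/d = 36.0/5.1 = 7.0588; K_W = (4C−1)/(4C−4)+0.615/C = 1.2109; K_s = 1+0.5/C = 1.0708
F_a = (F_max−F_min)/2 = 105.15 N; F_m = (F_max+F_min)/2 = 128.85 N
τ_a = K_W·8F_aD/(πd³) = 1.2109 × 72.668 = 87.994 MPa
τ_m = K_s·8F_mD/(πd³) = 1.0708 × 89.046 = 95.354 MPa
Goodman: 1/n_f = τ_a/S_se + τ_m/S_su = 87.994/468 + 95.354/1210 = 0.18802 + 0.07880 = 0.26683
n_f = 1/0.26683 = 3.748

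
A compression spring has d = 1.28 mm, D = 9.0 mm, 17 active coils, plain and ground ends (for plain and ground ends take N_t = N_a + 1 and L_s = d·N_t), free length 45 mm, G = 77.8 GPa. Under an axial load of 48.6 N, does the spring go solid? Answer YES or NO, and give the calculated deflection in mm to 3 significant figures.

YES, δ = 23.1 mm

k = Gd⁴/(8D³N_a) = (77.8×10³)(1.28⁴)/(8·9.0³·17) = 2.1065 N/mm
N_t = 18; L_s = 1.28·18 = 23.04 mm; δ_solid = L₀ − L_s = 45 − 23.04 = 21.96 mm
δ = F/k = 48.6/2.1065 = 23.072 mm
δ ≥ δ_solid → spring goes solid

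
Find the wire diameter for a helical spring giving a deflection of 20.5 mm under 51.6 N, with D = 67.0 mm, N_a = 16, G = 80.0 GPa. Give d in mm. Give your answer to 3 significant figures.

Required rate k = F/δ = 51.6/20.5 = 2.5171 N/mm
d = (8D³N_a·k / G)^(1/4) = (8·67.0³·16·2.5171 / (80.0×10³))^0.25
  = (1211.3)^0.25 = 5.8994 mm

5.90 mm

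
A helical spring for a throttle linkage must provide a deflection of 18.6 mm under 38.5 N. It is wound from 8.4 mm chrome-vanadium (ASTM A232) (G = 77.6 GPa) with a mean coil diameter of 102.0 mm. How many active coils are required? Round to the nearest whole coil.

Required rate k = F/δ = 38.5/18.6 = 2.0699 N/mm
N_a = Gd⁴/(8D³k) = (77.6×10³ × 8.4⁴)/(8 × 102.0³ × 2.0699)
    = 3.86348e+08 / 1.75727e+07 = 21.99 → 22 coils

22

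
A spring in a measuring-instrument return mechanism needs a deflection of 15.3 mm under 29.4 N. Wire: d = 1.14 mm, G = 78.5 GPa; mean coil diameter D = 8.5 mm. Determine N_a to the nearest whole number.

Required rate k = F/δ = 29.4/15.3 = 1.9216 N/mm
N_a = Gd⁴/(8D³k) = (78.5×10³ × 1.14⁴)/(8 × 8.5³ × 1.9216)
    = 132583 / 9440.67 = 14.04 → 14 coils

14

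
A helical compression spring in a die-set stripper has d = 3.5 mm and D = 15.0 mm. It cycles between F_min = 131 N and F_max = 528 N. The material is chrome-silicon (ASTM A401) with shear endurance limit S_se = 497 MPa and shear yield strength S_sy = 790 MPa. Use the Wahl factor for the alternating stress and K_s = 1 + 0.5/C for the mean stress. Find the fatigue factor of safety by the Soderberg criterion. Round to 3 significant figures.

C = D/d = 15.0/3.5 = 4.2857; K_W = (4C−1)/(4C−4)+0.615/C = 1.3718; K_s = 1+0.5/C = 1.1167
F_a = (F_max−F_min)/2 = 198.5 N; F_m = (F_max+F_min)/2 = 329.5 N
τ_a = K_W·8F_aD/(πd³) = 1.3718 × 176.84 = 242.59 MPa
τ_m = K_s·8F_mD/(πd³) = 1.1167 × 293.55 = 327.8 MPa
Soderberg: 1/n_f = τ_a/S_se + τ_m/S_sy = 242.59/497 + 327.8/790 = 0.48810 + 0.41493 = 0.90304
n_f = 1/0.90304 = 1.107

1.11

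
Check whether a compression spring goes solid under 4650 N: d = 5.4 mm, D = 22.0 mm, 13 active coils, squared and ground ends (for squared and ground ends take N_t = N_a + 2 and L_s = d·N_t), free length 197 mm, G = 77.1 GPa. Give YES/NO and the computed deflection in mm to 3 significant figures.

NO, δ = 78.5 mm

k = Gd⁴/(8D³N_a) = (77.1×10³)(5.4⁴)/(8·22.0³·13) = 59.201 N/mm
N_t = 15; L_s = 5.4·15 = 81 mm; δ_solid = L₀ − L_s = 197 − 81 = 116 mm
δ = F/k = 4650/59.201 = 78.546 mm
δ < δ_solid → spring does not go solid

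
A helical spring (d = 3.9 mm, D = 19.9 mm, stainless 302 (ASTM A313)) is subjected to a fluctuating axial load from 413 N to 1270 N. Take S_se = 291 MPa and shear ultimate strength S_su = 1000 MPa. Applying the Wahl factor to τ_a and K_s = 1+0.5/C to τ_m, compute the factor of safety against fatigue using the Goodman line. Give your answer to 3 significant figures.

C = D/d = 19.9/3.9 = 5.1026; K_W = (4C−1)/(4C−4)+0.615/C = 1.3033; K_s = 1+0.5/C = 1.0980
F_a = (F_max−F_min)/2 = 428.5 N; F_m = (F_max+F_min)/2 = 841.5 N
τ_a = K_W·8F_aD/(πd³) = 1.3033 × 366.06 = 477.1 MPa
τ_m = K_s·8F_mD/(πd³) = 1.0980 × 718.88 = 789.32 MPa
Goodman: 1/n_f = τ_a/S_se + τ_m/S_su = 477.1/291 + 789.32/1000 = 1.63951 + 0.78932 = 2.4288
n_f = 1/2.4288 = 0.4117

0.412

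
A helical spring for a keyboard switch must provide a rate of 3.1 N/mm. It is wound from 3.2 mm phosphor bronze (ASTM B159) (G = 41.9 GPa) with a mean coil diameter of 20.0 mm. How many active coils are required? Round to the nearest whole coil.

22

N_a = Gd⁴/(8D³k) = (41.9×10³ × 3.2⁴)/(8 × 20.0³ × 3.1)
    = 4.39353e+06 / 198400 = 22.14 → 22 coils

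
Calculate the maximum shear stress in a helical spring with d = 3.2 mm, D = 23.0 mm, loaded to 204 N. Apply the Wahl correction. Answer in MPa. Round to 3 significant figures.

440 MPa

Spring index C = D/d = 23.0/3.2 = 7.1875
K_W = (4C−1)/(4C−4) + 0.615/C = 27.750/24.750 + 0.0856 = 1.2068
τ₀ = 8FD/(πd³) = 8·204·23.0/(π·3.2³) = 37536/102.94 = 364.63 MPa
τ_max = K·τ₀ = 1.2068 × 364.63 = 440.02 MPa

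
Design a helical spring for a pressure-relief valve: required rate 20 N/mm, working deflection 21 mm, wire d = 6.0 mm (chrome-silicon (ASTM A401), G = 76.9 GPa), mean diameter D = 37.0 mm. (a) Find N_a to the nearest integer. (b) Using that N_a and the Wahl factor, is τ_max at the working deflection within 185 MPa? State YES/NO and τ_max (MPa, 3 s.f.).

N_a = Gd⁴/(8D³k) = (76.9×10³)(6.0⁴)/(8·37.0³·20) = 12.3 → N_a = 12
Actual rate k = Gd⁴/(8D³·12) = 20.495 N/mm
Working load F = kδ = 20.495·21 = 430.4 N
C = 37.0/6.0 = 6.1667; K_W = (4C−1)/(4C−4)+0.615/C = 1.2449
τ_max = K_W·8FD/(πd³) = 1.2449·187.74 = 233.72 MPa
τ_max > 185 MPa → exceeds allowable

(a) 12 coils; (b) NO, τ_max = 234 MPa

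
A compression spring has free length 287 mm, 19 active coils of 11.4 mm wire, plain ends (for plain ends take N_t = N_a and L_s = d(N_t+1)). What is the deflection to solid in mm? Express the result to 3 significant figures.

N_t = 19; L_s = 11.4·20 = 228 mm
δ_solid = L₀ − L_s = 287 − 228 = 59 mm

59.0 mm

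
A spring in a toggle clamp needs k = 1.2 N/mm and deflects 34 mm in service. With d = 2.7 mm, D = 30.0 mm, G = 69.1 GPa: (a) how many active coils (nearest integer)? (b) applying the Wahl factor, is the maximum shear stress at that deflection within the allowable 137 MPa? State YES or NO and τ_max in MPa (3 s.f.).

(a) 14 coils; (b) NO, τ_max = 181 MPa

N_a = Gd⁴/(8D³k) = (69.1×10³)(2.7⁴)/(8·30.0³·1.2) = 14.17 → N_a = 14
Actual rate k = Gd⁴/(8D³·14) = 1.2144 N/mm
Working load F = kδ = 1.2144·34 = 41.289 N
C = 30.0/2.7 = 11.1111; K_W = (4C−1)/(4C−4)+0.615/C = 1.1295
τ_max = K_W·8FD/(πd³) = 1.1295·160.25 = 181.01 MPa
τ_max > 137 MPa → exceeds allowable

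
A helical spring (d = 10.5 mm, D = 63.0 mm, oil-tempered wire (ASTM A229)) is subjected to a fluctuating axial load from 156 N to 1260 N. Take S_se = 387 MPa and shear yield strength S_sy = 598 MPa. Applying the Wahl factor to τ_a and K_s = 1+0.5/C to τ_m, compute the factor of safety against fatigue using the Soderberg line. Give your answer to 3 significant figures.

2.35

C = D/d = 63.0/10.5 = 6.0000; K_W = (4C−1)/(4C−4)+0.615/C = 1.2525; K_s = 1+0.5/C = 1.0833
F_a = (F_max−F_min)/2 = 552 N; F_m = (F_max+F_min)/2 = 708 N
τ_a = K_W·8F_aD/(πd³) = 1.2525 × 76.498 = 95.814 MPa
τ_m = K_s·8F_mD/(πd³) = 1.0833 × 98.117 = 106.29 MPa
Soderberg: 1/n_f = τ_a/S_se + τ_m/S_sy = 95.814/387 + 106.29/598 = 0.24758 + 0.17775 = 0.42533
n_f = 1/0.42533 = 2.351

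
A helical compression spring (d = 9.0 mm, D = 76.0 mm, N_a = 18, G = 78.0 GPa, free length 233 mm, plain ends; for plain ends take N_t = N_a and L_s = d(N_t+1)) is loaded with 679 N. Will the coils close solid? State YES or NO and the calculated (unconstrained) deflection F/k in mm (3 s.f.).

k = Gd⁴/(8D³N_a) = (78.0×10³)(9.0⁴)/(8·76.0³·18) = 8.0958 N/mm
N_t = 18; L_s = 9.0·19 = 171 mm; δ_solid = L₀ − L_s = 233 − 171 = 62 mm
δ = F/k = 679/8.0958 = 83.87 mm
δ ≥ δ_solid → spring goes solid

YES, δ = 83.9 mm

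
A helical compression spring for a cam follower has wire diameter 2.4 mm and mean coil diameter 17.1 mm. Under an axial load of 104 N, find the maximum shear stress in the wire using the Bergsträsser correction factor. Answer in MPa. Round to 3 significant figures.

Spring index C = D/d = 17.1/2.4 = 7.1250
K_B = (4C+2)/(4C−3) = 30.500/25.500 = 1.1961
τ₀ = 8FD/(πd³) = 8·104·17.1/(π·2.4³) = 14227.2/43.429 = 327.59 MPa
τ_max = K·τ₀ = 1.1961 × 327.59 = 391.83 MPa

392 MPa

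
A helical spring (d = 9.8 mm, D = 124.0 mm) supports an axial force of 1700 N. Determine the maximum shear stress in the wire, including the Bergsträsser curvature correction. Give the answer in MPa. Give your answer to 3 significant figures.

630 MPa

Spring index C = D/d = 124.0/9.8 = 12.6531
K_B = (4C+2)/(4C−3) = 52.612/47.612 = 1.1050
τ₀ = 8FD/(πd³) = 8·1700·124.0/(π·9.8³) = 1.6864e+06/2956.8 = 570.34 MPa
τ_max = K·τ₀ = 1.1050 × 570.34 = 630.23 MPa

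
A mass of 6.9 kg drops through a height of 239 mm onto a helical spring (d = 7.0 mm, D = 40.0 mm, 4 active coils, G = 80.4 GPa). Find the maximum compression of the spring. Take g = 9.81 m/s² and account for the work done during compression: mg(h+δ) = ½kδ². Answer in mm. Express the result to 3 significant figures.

k = Gd⁴/(8D³N_a) = (80.4×10³)(7.0⁴)/(8·40.0³·4) = 94.258 N/mm
W = mg = 6.9 × 9.81 = 67.689 N
½kδ² − Wδ − Wh = 0 → δ = (W + √(W² + 2kWh))/k
δ = (67.689 + √(4581.8 + 3.04975e+06))/94.258 = (67.689 + 1747.7)/94.258 = 19.259 mm

19.3 mm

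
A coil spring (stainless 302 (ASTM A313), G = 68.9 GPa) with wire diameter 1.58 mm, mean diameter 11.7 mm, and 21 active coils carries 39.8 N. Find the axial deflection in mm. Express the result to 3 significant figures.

24.9 mm

k = Gd⁴/(8D³N_a) = (68.9×10³)(1.58⁴)/(8·11.7³·21) = 1.5958 N/mm
δ = F/k = 39.8 / 1.5958 = 24.94 mm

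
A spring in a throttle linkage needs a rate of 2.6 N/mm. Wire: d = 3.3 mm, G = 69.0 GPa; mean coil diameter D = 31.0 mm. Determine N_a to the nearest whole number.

N_a = Gd⁴/(8D³k) = (69.0×10³ × 3.3⁴)/(8 × 31.0³ × 2.6)
    = 8.18285e+06 / 619653 = 13.21 → 13 coils

13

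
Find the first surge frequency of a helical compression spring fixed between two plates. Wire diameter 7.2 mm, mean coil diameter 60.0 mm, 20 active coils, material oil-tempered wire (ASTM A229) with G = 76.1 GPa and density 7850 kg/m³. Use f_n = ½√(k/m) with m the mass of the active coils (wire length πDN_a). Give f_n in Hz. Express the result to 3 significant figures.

k = Gd⁴/(8D³N_a) = (76.1×10³)(7.2⁴)/(8·60.0³·20) = 5.9175 N/mm = 5917.5 N/m
Wire length L = πDN_a = π·60.0·20 = 3769.9 mm
m = ρ·(πd²/4)·L = 7850 × 40.715×10⁻⁶ m² × 3.7699 m = 1.2049 kg
f_n = ½√(k/m) = 0.5·√(5917.5/1.2049) = 0.5·√(4911.2) = 35.04 Hz

35.0 Hz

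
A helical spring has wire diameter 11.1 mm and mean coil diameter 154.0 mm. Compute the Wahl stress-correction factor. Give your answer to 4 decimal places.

1.1026

C = D/d = 154.0/11.1 = 13.8739
K_W = (4C−1)/(4C−4) + 0.615/C = 54.495/51.495 + 0.0443 = 1.1026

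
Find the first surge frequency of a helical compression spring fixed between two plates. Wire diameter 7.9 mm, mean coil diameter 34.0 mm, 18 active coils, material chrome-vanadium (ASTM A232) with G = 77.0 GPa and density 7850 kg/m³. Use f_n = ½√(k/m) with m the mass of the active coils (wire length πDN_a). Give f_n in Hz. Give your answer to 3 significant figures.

k = Gd⁴/(8D³N_a) = (77.0×10³)(7.9⁴)/(8·34.0³·18) = 52.991 N/mm = 52991 N/m
Wire length L = πDN_a = π·34.0·18 = 1922.7 mm
m = ρ·(πd²/4)·L = 7850 × 49.017×10⁻⁶ m² × 1.9227 m = 0.7398 kg
f_n = ½√(k/m) = 0.5·√(52991/0.7398) = 0.5·√(71628) = 133.82 Hz

134 Hz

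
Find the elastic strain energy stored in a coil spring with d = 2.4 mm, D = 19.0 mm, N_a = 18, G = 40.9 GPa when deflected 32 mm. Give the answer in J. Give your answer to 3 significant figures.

k = Gd⁴/(8D³N_a) = (40.9×10³)(2.4⁴)/(8·19.0³·18) = 1.3739 N/mm
U = ½kδ² = 0.5 × 1.3739 × 32² = 703.42 N·mm = 0.70342 J

0.703 J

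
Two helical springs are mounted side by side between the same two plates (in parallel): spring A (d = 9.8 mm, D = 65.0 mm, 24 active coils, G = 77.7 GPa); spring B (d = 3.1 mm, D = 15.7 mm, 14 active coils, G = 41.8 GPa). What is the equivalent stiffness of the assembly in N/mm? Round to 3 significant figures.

22.5 N/mm

k_A = Gd⁴/(8D³N_a) = (77.7×10³)(9.8⁴)/(8·65.0³·24) = 13.592 N/mm
k_B = Gd⁴/(8D³N_a) = (41.8×10³)(3.1⁴)/(8·15.7³·14) = 8.9065 N/mm
Parallel: k_eq = 13.592 + 8.9065 = 22.499 N/mm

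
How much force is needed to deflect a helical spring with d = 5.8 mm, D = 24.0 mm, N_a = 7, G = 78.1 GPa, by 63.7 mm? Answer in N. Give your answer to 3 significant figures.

k = Gd⁴/(8D³N_a) = (78.1×10³)(5.8⁴)/(8·24.0³·7) = 114.17 N/mm
F = k·δ = 114.17 × 63.7 = 7272.4 N

7270 N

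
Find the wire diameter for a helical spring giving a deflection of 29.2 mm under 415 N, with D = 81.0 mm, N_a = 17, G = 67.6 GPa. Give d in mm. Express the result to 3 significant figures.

11.1 mm

Required rate k = F/δ = 415/29.2 = 14.212 N/mm
d = (8D³N_a·k / G)^(1/4) = (8·81.0³·17·14.212 / (67.6×10³))^0.25
  = (15195)^0.25 = 11.1027 mm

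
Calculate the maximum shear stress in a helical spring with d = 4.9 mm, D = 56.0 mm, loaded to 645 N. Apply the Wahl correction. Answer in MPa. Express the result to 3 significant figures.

880 MPa

Spring index C = D/d = 56.0/4.9 = 11.4286
K_W = (4C−1)/(4C−4) + 0.615/C = 44.714/41.714 + 0.0538 = 1.1257
τ₀ = 8FD/(πd³) = 8·645·56.0/(π·4.9³) = 288960/369.61 = 781.81 MPa
τ_max = K·τ₀ = 1.1257 × 781.81 = 880.1 MPa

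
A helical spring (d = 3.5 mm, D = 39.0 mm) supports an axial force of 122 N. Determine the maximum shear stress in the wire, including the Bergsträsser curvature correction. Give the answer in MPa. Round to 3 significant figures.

317 MPa

Spring index C = D/d = 39.0/3.5 = 11.1429
K_B = (4C+2)/(4C−3) = 46.571/41.571 = 1.1203
τ₀ = 8FD/(πd³) = 8·122·39.0/(π·3.5³) = 38064/134.7 = 282.59 MPa
τ_max = K·τ₀ = 1.1203 × 282.59 = 316.58 MPa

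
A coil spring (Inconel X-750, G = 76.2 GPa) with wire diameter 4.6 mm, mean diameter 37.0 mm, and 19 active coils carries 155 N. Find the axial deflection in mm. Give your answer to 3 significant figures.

35.0 mm

k = Gd⁴/(8D³N_a) = (76.2×10³)(4.6⁴)/(8·37.0³·19) = 4.4314 N/mm
δ = F/k = 155 / 4.4314 = 34.978 mm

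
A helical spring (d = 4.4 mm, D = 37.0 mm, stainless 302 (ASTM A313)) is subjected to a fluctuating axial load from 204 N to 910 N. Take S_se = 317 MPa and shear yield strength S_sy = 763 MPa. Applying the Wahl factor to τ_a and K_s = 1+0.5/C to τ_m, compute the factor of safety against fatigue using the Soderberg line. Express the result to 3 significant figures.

0.434

C = D/d = 37.0/4.4 = 8.4091; K_W = (4C−1)/(4C−4)+0.615/C = 1.1744; K_s = 1+0.5/C = 1.0595
F_a = (F_max−F_min)/2 = 353 N; F_m = (F_max+F_min)/2 = 557 N
τ_a = K_W·8F_aD/(πd³) = 1.1744 × 390.44 = 458.52 MPa
τ_m = K_s·8F_mD/(πd³) = 1.0595 × 616.08 = 652.71 MPa
Soderberg: 1/n_f = τ_a/S_se + τ_m/S_sy = 458.52/317 + 652.71/763 = 1.44644 + 0.85546 = 2.3019
n_f = 1/2.3019 = 0.4344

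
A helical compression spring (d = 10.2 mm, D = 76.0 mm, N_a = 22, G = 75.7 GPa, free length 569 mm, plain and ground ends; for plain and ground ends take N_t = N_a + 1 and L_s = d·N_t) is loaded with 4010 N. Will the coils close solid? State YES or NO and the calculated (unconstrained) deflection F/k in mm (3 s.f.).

k = Gd⁴/(8D³N_a) = (75.7×10³)(10.2⁴)/(8·76.0³·22) = 10.606 N/mm
N_t = 23; L_s = 10.2·23 = 234.6 mm; δ_solid = L₀ − L_s = 569 − 234.6 = 334.4 mm
δ = F/k = 4010/10.606 = 378.1 mm
δ ≥ δ_solid → spring goes solid

YES, δ = 378 mm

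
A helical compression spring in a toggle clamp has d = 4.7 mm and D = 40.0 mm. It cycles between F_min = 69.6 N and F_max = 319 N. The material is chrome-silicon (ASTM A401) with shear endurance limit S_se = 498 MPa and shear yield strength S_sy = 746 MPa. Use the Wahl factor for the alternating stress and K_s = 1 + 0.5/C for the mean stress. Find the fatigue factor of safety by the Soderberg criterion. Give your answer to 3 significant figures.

C = D/d = 40.0/4.7 = 8.5106; K_W = (4C−1)/(4C−4)+0.615/C = 1.1721; K_s = 1+0.5/C = 1.0588
F_a = (F_max−F_min)/2 = 124.7 N; F_m = (F_max+F_min)/2 = 194.3 N
τ_a = K_W·8F_aD/(πd³) = 1.1721 × 122.34 = 143.4 MPa
τ_m = K_s·8F_mD/(πd³) = 1.0588 × 190.62 = 201.82 MPa
Soderberg: 1/n_f = τ_a/S_se + τ_m/S_sy = 143.4/498 + 201.82/746 = 0.28795 + 0.27054 = 0.55849
n_f = 1/0.55849 = 1.791

1.79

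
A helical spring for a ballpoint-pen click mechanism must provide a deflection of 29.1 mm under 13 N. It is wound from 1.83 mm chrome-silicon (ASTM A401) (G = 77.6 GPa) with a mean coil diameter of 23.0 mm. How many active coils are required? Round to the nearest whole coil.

20

Required rate k = F/δ = 13/29.1 = 0.44674 N/mm
N_a = Gd⁴/(8D³k) = (77.6×10³ × 1.83⁴)/(8 × 23.0³ × 0.44674)
    = 870294 / 43483.4 = 20.01 → 20 coils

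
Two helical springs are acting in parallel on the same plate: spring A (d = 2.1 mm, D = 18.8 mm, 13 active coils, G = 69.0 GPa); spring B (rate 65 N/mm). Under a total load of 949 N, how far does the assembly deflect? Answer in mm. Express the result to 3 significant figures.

k_A = Gd⁴/(8D³N_a) = (69.0×10³)(2.1⁴)/(8·18.8³·13) = 1.9419 N/mm
Parallel: k_eq = 1.9419 + 65 = 66.942 N/mm
δ = F/k_eq = 949/66.942 = 14.176 mm

14.2 mm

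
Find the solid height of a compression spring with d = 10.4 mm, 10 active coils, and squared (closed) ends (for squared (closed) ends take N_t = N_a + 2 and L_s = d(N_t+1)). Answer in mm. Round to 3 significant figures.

135 mm

squared (closed) ends: N_t = N_a + 2 = 10 + 2 = 12
L_s = d·(N_t+1) = 10.4 × 13 = 135.2 mm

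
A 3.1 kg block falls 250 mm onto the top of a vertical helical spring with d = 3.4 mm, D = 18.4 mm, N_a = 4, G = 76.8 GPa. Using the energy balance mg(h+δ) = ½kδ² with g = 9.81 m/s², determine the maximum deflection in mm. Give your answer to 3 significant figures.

17.8 mm

k = Gd⁴/(8D³N_a) = (76.8×10³)(3.4⁴)/(8·18.4³·4) = 51.484 N/mm
W = mg = 3.1 × 9.81 = 30.411 N
½kδ² − Wδ − Wh = 0 → δ = (W + √(W² + 2kWh))/k
δ = (30.411 + √(924.83 + 782842))/51.484 = (30.411 + 885.31)/51.484 = 17.786 mm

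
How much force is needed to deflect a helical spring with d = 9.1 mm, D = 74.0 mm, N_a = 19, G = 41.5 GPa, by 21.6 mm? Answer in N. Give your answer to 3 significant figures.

99.8 N

k = Gd⁴/(8D³N_a) = (41.5×10³)(9.1⁴)/(8·74.0³·19) = 4.6204 N/mm
F = k·δ = 4.6204 × 21.6 = 99.8 N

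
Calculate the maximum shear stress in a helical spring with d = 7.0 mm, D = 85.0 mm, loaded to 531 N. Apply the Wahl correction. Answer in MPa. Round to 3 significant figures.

Spring index C = D/d = 85.0/7.0 = 12.1429
K_W = (4C−1)/(4C−4) + 0.615/C = 47.571/44.571 + 0.0506 = 1.1180
τ₀ = 8FD/(πd³) = 8·531·85.0/(π·7.0³) = 361080/1077.6 = 335.09 MPa
τ_max = K·τ₀ = 1.1180 × 335.09 = 374.61 MPa

375 MPa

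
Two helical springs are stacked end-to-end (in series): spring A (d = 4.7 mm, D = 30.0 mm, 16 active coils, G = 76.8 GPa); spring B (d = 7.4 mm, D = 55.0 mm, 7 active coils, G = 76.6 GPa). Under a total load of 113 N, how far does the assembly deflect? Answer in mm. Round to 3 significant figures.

15.0 mm

k_A = Gd⁴/(8D³N_a) = (76.8×10³)(4.7⁴)/(8·30.0³·16) = 10.844 N/mm
k_B = Gd⁴/(8D³N_a) = (76.6×10³)(7.4⁴)/(8·55.0³·7) = 24.654 N/mm
Series: 1/k_eq = 1/10.844 + 1/24.654 = 0.13278; k_eq = 7.5312 N/mm
δ = F/k_eq = 113/7.5312 = 15.004 mm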